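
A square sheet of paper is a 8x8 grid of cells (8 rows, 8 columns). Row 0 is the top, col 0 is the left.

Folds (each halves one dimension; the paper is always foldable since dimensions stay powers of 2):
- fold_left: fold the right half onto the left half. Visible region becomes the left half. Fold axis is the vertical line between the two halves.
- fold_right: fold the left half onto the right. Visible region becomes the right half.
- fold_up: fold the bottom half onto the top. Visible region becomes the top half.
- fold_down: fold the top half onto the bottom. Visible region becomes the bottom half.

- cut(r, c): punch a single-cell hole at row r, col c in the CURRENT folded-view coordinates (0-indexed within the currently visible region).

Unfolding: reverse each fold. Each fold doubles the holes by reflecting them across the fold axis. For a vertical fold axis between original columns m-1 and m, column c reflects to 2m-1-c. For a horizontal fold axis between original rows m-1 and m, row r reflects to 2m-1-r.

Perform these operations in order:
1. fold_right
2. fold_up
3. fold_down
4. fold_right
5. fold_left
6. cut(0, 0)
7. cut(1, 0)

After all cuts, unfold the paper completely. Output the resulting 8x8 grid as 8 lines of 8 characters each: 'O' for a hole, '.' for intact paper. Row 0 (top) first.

Op 1 fold_right: fold axis v@4; visible region now rows[0,8) x cols[4,8) = 8x4
Op 2 fold_up: fold axis h@4; visible region now rows[0,4) x cols[4,8) = 4x4
Op 3 fold_down: fold axis h@2; visible region now rows[2,4) x cols[4,8) = 2x4
Op 4 fold_right: fold axis v@6; visible region now rows[2,4) x cols[6,8) = 2x2
Op 5 fold_left: fold axis v@7; visible region now rows[2,4) x cols[6,7) = 2x1
Op 6 cut(0, 0): punch at orig (2,6); cuts so far [(2, 6)]; region rows[2,4) x cols[6,7) = 2x1
Op 7 cut(1, 0): punch at orig (3,6); cuts so far [(2, 6), (3, 6)]; region rows[2,4) x cols[6,7) = 2x1
Unfold 1 (reflect across v@7): 4 holes -> [(2, 6), (2, 7), (3, 6), (3, 7)]
Unfold 2 (reflect across v@6): 8 holes -> [(2, 4), (2, 5), (2, 6), (2, 7), (3, 4), (3, 5), (3, 6), (3, 7)]
Unfold 3 (reflect across h@2): 16 holes -> [(0, 4), (0, 5), (0, 6), (0, 7), (1, 4), (1, 5), (1, 6), (1, 7), (2, 4), (2, 5), (2, 6), (2, 7), (3, 4), (3, 5), (3, 6), (3, 7)]
Unfold 4 (reflect across h@4): 32 holes -> [(0, 4), (0, 5), (0, 6), (0, 7), (1, 4), (1, 5), (1, 6), (1, 7), (2, 4), (2, 5), (2, 6), (2, 7), (3, 4), (3, 5), (3, 6), (3, 7), (4, 4), (4, 5), (4, 6), (4, 7), (5, 4), (5, 5), (5, 6), (5, 7), (6, 4), (6, 5), (6, 6), (6, 7), (7, 4), (7, 5), (7, 6), (7, 7)]
Unfold 5 (reflect across v@4): 64 holes -> [(0, 0), (0, 1), (0, 2), (0, 3), (0, 4), (0, 5), (0, 6), (0, 7), (1, 0), (1, 1), (1, 2), (1, 3), (1, 4), (1, 5), (1, 6), (1, 7), (2, 0), (2, 1), (2, 2), (2, 3), (2, 4), (2, 5), (2, 6), (2, 7), (3, 0), (3, 1), (3, 2), (3, 3), (3, 4), (3, 5), (3, 6), (3, 7), (4, 0), (4, 1), (4, 2), (4, 3), (4, 4), (4, 5), (4, 6), (4, 7), (5, 0), (5, 1), (5, 2), (5, 3), (5, 4), (5, 5), (5, 6), (5, 7), (6, 0), (6, 1), (6, 2), (6, 3), (6, 4), (6, 5), (6, 6), (6, 7), (7, 0), (7, 1), (7, 2), (7, 3), (7, 4), (7, 5), (7, 6), (7, 7)]

Answer: OOOOOOOO
OOOOOOOO
OOOOOOOO
OOOOOOOO
OOOOOOOO
OOOOOOOO
OOOOOOOO
OOOOOOOO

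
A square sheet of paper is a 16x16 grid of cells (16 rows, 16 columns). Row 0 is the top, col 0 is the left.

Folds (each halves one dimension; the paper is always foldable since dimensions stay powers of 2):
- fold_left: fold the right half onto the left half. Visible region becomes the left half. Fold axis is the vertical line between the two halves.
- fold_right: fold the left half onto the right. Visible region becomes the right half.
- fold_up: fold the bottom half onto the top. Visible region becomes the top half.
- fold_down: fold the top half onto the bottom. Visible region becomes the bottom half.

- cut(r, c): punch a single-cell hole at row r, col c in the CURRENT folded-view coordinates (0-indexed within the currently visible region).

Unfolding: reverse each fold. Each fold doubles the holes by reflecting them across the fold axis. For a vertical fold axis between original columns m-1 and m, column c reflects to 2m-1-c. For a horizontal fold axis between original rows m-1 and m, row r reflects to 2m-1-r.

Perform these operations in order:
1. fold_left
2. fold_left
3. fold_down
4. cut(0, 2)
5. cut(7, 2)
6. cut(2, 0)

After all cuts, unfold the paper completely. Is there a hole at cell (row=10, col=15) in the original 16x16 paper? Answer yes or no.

Op 1 fold_left: fold axis v@8; visible region now rows[0,16) x cols[0,8) = 16x8
Op 2 fold_left: fold axis v@4; visible region now rows[0,16) x cols[0,4) = 16x4
Op 3 fold_down: fold axis h@8; visible region now rows[8,16) x cols[0,4) = 8x4
Op 4 cut(0, 2): punch at orig (8,2); cuts so far [(8, 2)]; region rows[8,16) x cols[0,4) = 8x4
Op 5 cut(7, 2): punch at orig (15,2); cuts so far [(8, 2), (15, 2)]; region rows[8,16) x cols[0,4) = 8x4
Op 6 cut(2, 0): punch at orig (10,0); cuts so far [(8, 2), (10, 0), (15, 2)]; region rows[8,16) x cols[0,4) = 8x4
Unfold 1 (reflect across h@8): 6 holes -> [(0, 2), (5, 0), (7, 2), (8, 2), (10, 0), (15, 2)]
Unfold 2 (reflect across v@4): 12 holes -> [(0, 2), (0, 5), (5, 0), (5, 7), (7, 2), (7, 5), (8, 2), (8, 5), (10, 0), (10, 7), (15, 2), (15, 5)]
Unfold 3 (reflect across v@8): 24 holes -> [(0, 2), (0, 5), (0, 10), (0, 13), (5, 0), (5, 7), (5, 8), (5, 15), (7, 2), (7, 5), (7, 10), (7, 13), (8, 2), (8, 5), (8, 10), (8, 13), (10, 0), (10, 7), (10, 8), (10, 15), (15, 2), (15, 5), (15, 10), (15, 13)]
Holes: [(0, 2), (0, 5), (0, 10), (0, 13), (5, 0), (5, 7), (5, 8), (5, 15), (7, 2), (7, 5), (7, 10), (7, 13), (8, 2), (8, 5), (8, 10), (8, 13), (10, 0), (10, 7), (10, 8), (10, 15), (15, 2), (15, 5), (15, 10), (15, 13)]

Answer: yes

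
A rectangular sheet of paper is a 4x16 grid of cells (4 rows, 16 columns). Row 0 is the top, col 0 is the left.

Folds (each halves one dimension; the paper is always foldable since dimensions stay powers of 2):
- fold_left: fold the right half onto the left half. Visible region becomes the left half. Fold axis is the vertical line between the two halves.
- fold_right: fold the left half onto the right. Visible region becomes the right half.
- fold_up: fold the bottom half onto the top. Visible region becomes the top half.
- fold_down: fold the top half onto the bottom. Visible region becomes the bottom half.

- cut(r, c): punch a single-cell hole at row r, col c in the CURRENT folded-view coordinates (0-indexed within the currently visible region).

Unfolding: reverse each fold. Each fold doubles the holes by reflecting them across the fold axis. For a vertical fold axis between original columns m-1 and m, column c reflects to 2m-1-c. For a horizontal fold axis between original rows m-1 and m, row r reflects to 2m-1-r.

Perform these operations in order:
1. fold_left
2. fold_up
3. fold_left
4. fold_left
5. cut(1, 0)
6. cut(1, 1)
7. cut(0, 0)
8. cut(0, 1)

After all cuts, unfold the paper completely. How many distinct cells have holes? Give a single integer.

Answer: 64

Derivation:
Op 1 fold_left: fold axis v@8; visible region now rows[0,4) x cols[0,8) = 4x8
Op 2 fold_up: fold axis h@2; visible region now rows[0,2) x cols[0,8) = 2x8
Op 3 fold_left: fold axis v@4; visible region now rows[0,2) x cols[0,4) = 2x4
Op 4 fold_left: fold axis v@2; visible region now rows[0,2) x cols[0,2) = 2x2
Op 5 cut(1, 0): punch at orig (1,0); cuts so far [(1, 0)]; region rows[0,2) x cols[0,2) = 2x2
Op 6 cut(1, 1): punch at orig (1,1); cuts so far [(1, 0), (1, 1)]; region rows[0,2) x cols[0,2) = 2x2
Op 7 cut(0, 0): punch at orig (0,0); cuts so far [(0, 0), (1, 0), (1, 1)]; region rows[0,2) x cols[0,2) = 2x2
Op 8 cut(0, 1): punch at orig (0,1); cuts so far [(0, 0), (0, 1), (1, 0), (1, 1)]; region rows[0,2) x cols[0,2) = 2x2
Unfold 1 (reflect across v@2): 8 holes -> [(0, 0), (0, 1), (0, 2), (0, 3), (1, 0), (1, 1), (1, 2), (1, 3)]
Unfold 2 (reflect across v@4): 16 holes -> [(0, 0), (0, 1), (0, 2), (0, 3), (0, 4), (0, 5), (0, 6), (0, 7), (1, 0), (1, 1), (1, 2), (1, 3), (1, 4), (1, 5), (1, 6), (1, 7)]
Unfold 3 (reflect across h@2): 32 holes -> [(0, 0), (0, 1), (0, 2), (0, 3), (0, 4), (0, 5), (0, 6), (0, 7), (1, 0), (1, 1), (1, 2), (1, 3), (1, 4), (1, 5), (1, 6), (1, 7), (2, 0), (2, 1), (2, 2), (2, 3), (2, 4), (2, 5), (2, 6), (2, 7), (3, 0), (3, 1), (3, 2), (3, 3), (3, 4), (3, 5), (3, 6), (3, 7)]
Unfold 4 (reflect across v@8): 64 holes -> [(0, 0), (0, 1), (0, 2), (0, 3), (0, 4), (0, 5), (0, 6), (0, 7), (0, 8), (0, 9), (0, 10), (0, 11), (0, 12), (0, 13), (0, 14), (0, 15), (1, 0), (1, 1), (1, 2), (1, 3), (1, 4), (1, 5), (1, 6), (1, 7), (1, 8), (1, 9), (1, 10), (1, 11), (1, 12), (1, 13), (1, 14), (1, 15), (2, 0), (2, 1), (2, 2), (2, 3), (2, 4), (2, 5), (2, 6), (2, 7), (2, 8), (2, 9), (2, 10), (2, 11), (2, 12), (2, 13), (2, 14), (2, 15), (3, 0), (3, 1), (3, 2), (3, 3), (3, 4), (3, 5), (3, 6), (3, 7), (3, 8), (3, 9), (3, 10), (3, 11), (3, 12), (3, 13), (3, 14), (3, 15)]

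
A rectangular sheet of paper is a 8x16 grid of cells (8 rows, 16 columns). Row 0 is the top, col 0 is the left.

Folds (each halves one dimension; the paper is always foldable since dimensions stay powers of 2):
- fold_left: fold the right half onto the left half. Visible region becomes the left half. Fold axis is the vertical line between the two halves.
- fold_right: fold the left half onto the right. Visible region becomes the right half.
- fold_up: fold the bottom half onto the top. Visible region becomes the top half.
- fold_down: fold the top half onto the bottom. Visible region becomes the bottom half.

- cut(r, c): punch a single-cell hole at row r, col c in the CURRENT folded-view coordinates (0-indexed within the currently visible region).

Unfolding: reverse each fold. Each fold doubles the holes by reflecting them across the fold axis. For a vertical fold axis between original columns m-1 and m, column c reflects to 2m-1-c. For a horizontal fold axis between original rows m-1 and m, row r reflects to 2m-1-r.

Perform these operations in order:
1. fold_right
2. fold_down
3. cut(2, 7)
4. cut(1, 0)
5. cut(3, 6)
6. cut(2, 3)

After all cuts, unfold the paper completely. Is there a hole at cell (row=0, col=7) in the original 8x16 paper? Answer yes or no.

Op 1 fold_right: fold axis v@8; visible region now rows[0,8) x cols[8,16) = 8x8
Op 2 fold_down: fold axis h@4; visible region now rows[4,8) x cols[8,16) = 4x8
Op 3 cut(2, 7): punch at orig (6,15); cuts so far [(6, 15)]; region rows[4,8) x cols[8,16) = 4x8
Op 4 cut(1, 0): punch at orig (5,8); cuts so far [(5, 8), (6, 15)]; region rows[4,8) x cols[8,16) = 4x8
Op 5 cut(3, 6): punch at orig (7,14); cuts so far [(5, 8), (6, 15), (7, 14)]; region rows[4,8) x cols[8,16) = 4x8
Op 6 cut(2, 3): punch at orig (6,11); cuts so far [(5, 8), (6, 11), (6, 15), (7, 14)]; region rows[4,8) x cols[8,16) = 4x8
Unfold 1 (reflect across h@4): 8 holes -> [(0, 14), (1, 11), (1, 15), (2, 8), (5, 8), (6, 11), (6, 15), (7, 14)]
Unfold 2 (reflect across v@8): 16 holes -> [(0, 1), (0, 14), (1, 0), (1, 4), (1, 11), (1, 15), (2, 7), (2, 8), (5, 7), (5, 8), (6, 0), (6, 4), (6, 11), (6, 15), (7, 1), (7, 14)]
Holes: [(0, 1), (0, 14), (1, 0), (1, 4), (1, 11), (1, 15), (2, 7), (2, 8), (5, 7), (5, 8), (6, 0), (6, 4), (6, 11), (6, 15), (7, 1), (7, 14)]

Answer: no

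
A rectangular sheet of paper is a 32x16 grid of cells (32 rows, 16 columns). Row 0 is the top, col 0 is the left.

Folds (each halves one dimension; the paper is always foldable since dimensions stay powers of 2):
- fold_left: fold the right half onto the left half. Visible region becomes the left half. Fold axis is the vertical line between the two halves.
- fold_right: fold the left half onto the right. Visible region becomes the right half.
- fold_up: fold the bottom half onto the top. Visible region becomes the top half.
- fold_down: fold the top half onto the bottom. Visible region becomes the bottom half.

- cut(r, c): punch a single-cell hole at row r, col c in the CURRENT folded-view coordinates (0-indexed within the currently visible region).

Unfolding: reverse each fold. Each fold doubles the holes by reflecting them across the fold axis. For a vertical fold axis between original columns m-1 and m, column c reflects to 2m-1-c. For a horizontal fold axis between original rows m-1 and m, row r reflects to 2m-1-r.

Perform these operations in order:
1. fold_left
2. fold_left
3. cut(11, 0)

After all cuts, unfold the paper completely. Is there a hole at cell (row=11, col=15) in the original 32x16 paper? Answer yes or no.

Answer: yes

Derivation:
Op 1 fold_left: fold axis v@8; visible region now rows[0,32) x cols[0,8) = 32x8
Op 2 fold_left: fold axis v@4; visible region now rows[0,32) x cols[0,4) = 32x4
Op 3 cut(11, 0): punch at orig (11,0); cuts so far [(11, 0)]; region rows[0,32) x cols[0,4) = 32x4
Unfold 1 (reflect across v@4): 2 holes -> [(11, 0), (11, 7)]
Unfold 2 (reflect across v@8): 4 holes -> [(11, 0), (11, 7), (11, 8), (11, 15)]
Holes: [(11, 0), (11, 7), (11, 8), (11, 15)]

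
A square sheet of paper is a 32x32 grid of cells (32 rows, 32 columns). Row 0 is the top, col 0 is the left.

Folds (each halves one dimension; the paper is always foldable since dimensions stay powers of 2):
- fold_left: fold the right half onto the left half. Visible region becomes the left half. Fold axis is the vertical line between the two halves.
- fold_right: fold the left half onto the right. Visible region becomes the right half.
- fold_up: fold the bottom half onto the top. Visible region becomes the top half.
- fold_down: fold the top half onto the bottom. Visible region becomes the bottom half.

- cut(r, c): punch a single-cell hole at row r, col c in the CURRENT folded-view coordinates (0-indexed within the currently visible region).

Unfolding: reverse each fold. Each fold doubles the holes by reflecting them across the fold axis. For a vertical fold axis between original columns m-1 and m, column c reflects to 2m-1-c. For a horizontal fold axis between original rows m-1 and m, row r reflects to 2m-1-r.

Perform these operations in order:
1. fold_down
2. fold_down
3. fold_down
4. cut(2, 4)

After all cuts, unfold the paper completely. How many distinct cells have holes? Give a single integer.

Answer: 8

Derivation:
Op 1 fold_down: fold axis h@16; visible region now rows[16,32) x cols[0,32) = 16x32
Op 2 fold_down: fold axis h@24; visible region now rows[24,32) x cols[0,32) = 8x32
Op 3 fold_down: fold axis h@28; visible region now rows[28,32) x cols[0,32) = 4x32
Op 4 cut(2, 4): punch at orig (30,4); cuts so far [(30, 4)]; region rows[28,32) x cols[0,32) = 4x32
Unfold 1 (reflect across h@28): 2 holes -> [(25, 4), (30, 4)]
Unfold 2 (reflect across h@24): 4 holes -> [(17, 4), (22, 4), (25, 4), (30, 4)]
Unfold 3 (reflect across h@16): 8 holes -> [(1, 4), (6, 4), (9, 4), (14, 4), (17, 4), (22, 4), (25, 4), (30, 4)]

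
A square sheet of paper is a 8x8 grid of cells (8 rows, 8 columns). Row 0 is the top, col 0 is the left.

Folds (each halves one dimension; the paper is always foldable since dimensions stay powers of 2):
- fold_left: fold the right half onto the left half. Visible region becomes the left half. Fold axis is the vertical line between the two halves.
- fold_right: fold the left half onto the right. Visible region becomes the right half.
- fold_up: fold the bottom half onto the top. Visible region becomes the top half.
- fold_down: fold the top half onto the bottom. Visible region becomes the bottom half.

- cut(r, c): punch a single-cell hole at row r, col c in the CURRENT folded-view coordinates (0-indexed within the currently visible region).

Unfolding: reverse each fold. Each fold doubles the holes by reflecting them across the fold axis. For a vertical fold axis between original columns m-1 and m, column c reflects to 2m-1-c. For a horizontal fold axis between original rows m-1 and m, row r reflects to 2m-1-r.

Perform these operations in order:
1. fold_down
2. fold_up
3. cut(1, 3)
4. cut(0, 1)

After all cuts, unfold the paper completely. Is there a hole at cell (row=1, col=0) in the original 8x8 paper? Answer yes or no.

Op 1 fold_down: fold axis h@4; visible region now rows[4,8) x cols[0,8) = 4x8
Op 2 fold_up: fold axis h@6; visible region now rows[4,6) x cols[0,8) = 2x8
Op 3 cut(1, 3): punch at orig (5,3); cuts so far [(5, 3)]; region rows[4,6) x cols[0,8) = 2x8
Op 4 cut(0, 1): punch at orig (4,1); cuts so far [(4, 1), (5, 3)]; region rows[4,6) x cols[0,8) = 2x8
Unfold 1 (reflect across h@6): 4 holes -> [(4, 1), (5, 3), (6, 3), (7, 1)]
Unfold 2 (reflect across h@4): 8 holes -> [(0, 1), (1, 3), (2, 3), (3, 1), (4, 1), (5, 3), (6, 3), (7, 1)]
Holes: [(0, 1), (1, 3), (2, 3), (3, 1), (4, 1), (5, 3), (6, 3), (7, 1)]

Answer: no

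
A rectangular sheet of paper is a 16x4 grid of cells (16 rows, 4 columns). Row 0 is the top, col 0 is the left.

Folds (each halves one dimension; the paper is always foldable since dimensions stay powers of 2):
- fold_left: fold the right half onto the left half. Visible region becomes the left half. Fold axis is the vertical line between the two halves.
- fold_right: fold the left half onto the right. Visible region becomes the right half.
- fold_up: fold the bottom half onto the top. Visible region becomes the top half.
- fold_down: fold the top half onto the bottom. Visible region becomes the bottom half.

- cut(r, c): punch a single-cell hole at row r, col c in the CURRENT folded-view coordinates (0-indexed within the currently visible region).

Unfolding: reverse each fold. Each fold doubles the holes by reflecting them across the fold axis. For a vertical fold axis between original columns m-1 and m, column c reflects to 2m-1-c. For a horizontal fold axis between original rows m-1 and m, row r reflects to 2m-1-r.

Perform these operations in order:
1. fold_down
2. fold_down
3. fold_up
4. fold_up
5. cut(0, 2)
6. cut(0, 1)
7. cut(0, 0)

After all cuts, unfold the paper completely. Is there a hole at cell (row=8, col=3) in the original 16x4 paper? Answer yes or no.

Op 1 fold_down: fold axis h@8; visible region now rows[8,16) x cols[0,4) = 8x4
Op 2 fold_down: fold axis h@12; visible region now rows[12,16) x cols[0,4) = 4x4
Op 3 fold_up: fold axis h@14; visible region now rows[12,14) x cols[0,4) = 2x4
Op 4 fold_up: fold axis h@13; visible region now rows[12,13) x cols[0,4) = 1x4
Op 5 cut(0, 2): punch at orig (12,2); cuts so far [(12, 2)]; region rows[12,13) x cols[0,4) = 1x4
Op 6 cut(0, 1): punch at orig (12,1); cuts so far [(12, 1), (12, 2)]; region rows[12,13) x cols[0,4) = 1x4
Op 7 cut(0, 0): punch at orig (12,0); cuts so far [(12, 0), (12, 1), (12, 2)]; region rows[12,13) x cols[0,4) = 1x4
Unfold 1 (reflect across h@13): 6 holes -> [(12, 0), (12, 1), (12, 2), (13, 0), (13, 1), (13, 2)]
Unfold 2 (reflect across h@14): 12 holes -> [(12, 0), (12, 1), (12, 2), (13, 0), (13, 1), (13, 2), (14, 0), (14, 1), (14, 2), (15, 0), (15, 1), (15, 2)]
Unfold 3 (reflect across h@12): 24 holes -> [(8, 0), (8, 1), (8, 2), (9, 0), (9, 1), (9, 2), (10, 0), (10, 1), (10, 2), (11, 0), (11, 1), (11, 2), (12, 0), (12, 1), (12, 2), (13, 0), (13, 1), (13, 2), (14, 0), (14, 1), (14, 2), (15, 0), (15, 1), (15, 2)]
Unfold 4 (reflect across h@8): 48 holes -> [(0, 0), (0, 1), (0, 2), (1, 0), (1, 1), (1, 2), (2, 0), (2, 1), (2, 2), (3, 0), (3, 1), (3, 2), (4, 0), (4, 1), (4, 2), (5, 0), (5, 1), (5, 2), (6, 0), (6, 1), (6, 2), (7, 0), (7, 1), (7, 2), (8, 0), (8, 1), (8, 2), (9, 0), (9, 1), (9, 2), (10, 0), (10, 1), (10, 2), (11, 0), (11, 1), (11, 2), (12, 0), (12, 1), (12, 2), (13, 0), (13, 1), (13, 2), (14, 0), (14, 1), (14, 2), (15, 0), (15, 1), (15, 2)]
Holes: [(0, 0), (0, 1), (0, 2), (1, 0), (1, 1), (1, 2), (2, 0), (2, 1), (2, 2), (3, 0), (3, 1), (3, 2), (4, 0), (4, 1), (4, 2), (5, 0), (5, 1), (5, 2), (6, 0), (6, 1), (6, 2), (7, 0), (7, 1), (7, 2), (8, 0), (8, 1), (8, 2), (9, 0), (9, 1), (9, 2), (10, 0), (10, 1), (10, 2), (11, 0), (11, 1), (11, 2), (12, 0), (12, 1), (12, 2), (13, 0), (13, 1), (13, 2), (14, 0), (14, 1), (14, 2), (15, 0), (15, 1), (15, 2)]

Answer: no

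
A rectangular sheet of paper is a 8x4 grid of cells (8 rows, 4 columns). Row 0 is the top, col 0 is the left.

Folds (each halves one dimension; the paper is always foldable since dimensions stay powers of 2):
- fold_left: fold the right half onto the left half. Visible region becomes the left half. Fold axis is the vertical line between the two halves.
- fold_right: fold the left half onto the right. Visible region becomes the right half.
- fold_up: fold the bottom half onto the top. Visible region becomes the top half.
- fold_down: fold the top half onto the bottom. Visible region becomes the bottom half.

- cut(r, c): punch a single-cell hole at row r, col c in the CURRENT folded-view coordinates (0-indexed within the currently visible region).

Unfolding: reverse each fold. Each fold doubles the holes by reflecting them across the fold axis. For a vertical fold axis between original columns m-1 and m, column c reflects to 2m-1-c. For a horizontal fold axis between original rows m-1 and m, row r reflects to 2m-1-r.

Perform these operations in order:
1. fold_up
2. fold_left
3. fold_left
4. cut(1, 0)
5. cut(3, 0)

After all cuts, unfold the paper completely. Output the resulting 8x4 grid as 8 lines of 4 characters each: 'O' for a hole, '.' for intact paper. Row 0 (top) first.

Op 1 fold_up: fold axis h@4; visible region now rows[0,4) x cols[0,4) = 4x4
Op 2 fold_left: fold axis v@2; visible region now rows[0,4) x cols[0,2) = 4x2
Op 3 fold_left: fold axis v@1; visible region now rows[0,4) x cols[0,1) = 4x1
Op 4 cut(1, 0): punch at orig (1,0); cuts so far [(1, 0)]; region rows[0,4) x cols[0,1) = 4x1
Op 5 cut(3, 0): punch at orig (3,0); cuts so far [(1, 0), (3, 0)]; region rows[0,4) x cols[0,1) = 4x1
Unfold 1 (reflect across v@1): 4 holes -> [(1, 0), (1, 1), (3, 0), (3, 1)]
Unfold 2 (reflect across v@2): 8 holes -> [(1, 0), (1, 1), (1, 2), (1, 3), (3, 0), (3, 1), (3, 2), (3, 3)]
Unfold 3 (reflect across h@4): 16 holes -> [(1, 0), (1, 1), (1, 2), (1, 3), (3, 0), (3, 1), (3, 2), (3, 3), (4, 0), (4, 1), (4, 2), (4, 3), (6, 0), (6, 1), (6, 2), (6, 3)]

Answer: ....
OOOO
....
OOOO
OOOO
....
OOOO
....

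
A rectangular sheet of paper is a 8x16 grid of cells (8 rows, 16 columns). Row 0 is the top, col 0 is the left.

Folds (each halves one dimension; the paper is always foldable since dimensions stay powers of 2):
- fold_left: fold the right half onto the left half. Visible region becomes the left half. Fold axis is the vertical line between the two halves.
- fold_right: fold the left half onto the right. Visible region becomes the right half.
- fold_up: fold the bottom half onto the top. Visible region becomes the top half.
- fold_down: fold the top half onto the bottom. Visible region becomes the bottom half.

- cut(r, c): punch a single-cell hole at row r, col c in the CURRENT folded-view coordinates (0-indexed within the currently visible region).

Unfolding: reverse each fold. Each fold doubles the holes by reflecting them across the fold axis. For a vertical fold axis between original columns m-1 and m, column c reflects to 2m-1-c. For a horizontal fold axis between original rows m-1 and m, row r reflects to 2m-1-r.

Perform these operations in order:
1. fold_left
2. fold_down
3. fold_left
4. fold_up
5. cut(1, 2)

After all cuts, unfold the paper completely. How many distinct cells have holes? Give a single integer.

Op 1 fold_left: fold axis v@8; visible region now rows[0,8) x cols[0,8) = 8x8
Op 2 fold_down: fold axis h@4; visible region now rows[4,8) x cols[0,8) = 4x8
Op 3 fold_left: fold axis v@4; visible region now rows[4,8) x cols[0,4) = 4x4
Op 4 fold_up: fold axis h@6; visible region now rows[4,6) x cols[0,4) = 2x4
Op 5 cut(1, 2): punch at orig (5,2); cuts so far [(5, 2)]; region rows[4,6) x cols[0,4) = 2x4
Unfold 1 (reflect across h@6): 2 holes -> [(5, 2), (6, 2)]
Unfold 2 (reflect across v@4): 4 holes -> [(5, 2), (5, 5), (6, 2), (6, 5)]
Unfold 3 (reflect across h@4): 8 holes -> [(1, 2), (1, 5), (2, 2), (2, 5), (5, 2), (5, 5), (6, 2), (6, 5)]
Unfold 4 (reflect across v@8): 16 holes -> [(1, 2), (1, 5), (1, 10), (1, 13), (2, 2), (2, 5), (2, 10), (2, 13), (5, 2), (5, 5), (5, 10), (5, 13), (6, 2), (6, 5), (6, 10), (6, 13)]

Answer: 16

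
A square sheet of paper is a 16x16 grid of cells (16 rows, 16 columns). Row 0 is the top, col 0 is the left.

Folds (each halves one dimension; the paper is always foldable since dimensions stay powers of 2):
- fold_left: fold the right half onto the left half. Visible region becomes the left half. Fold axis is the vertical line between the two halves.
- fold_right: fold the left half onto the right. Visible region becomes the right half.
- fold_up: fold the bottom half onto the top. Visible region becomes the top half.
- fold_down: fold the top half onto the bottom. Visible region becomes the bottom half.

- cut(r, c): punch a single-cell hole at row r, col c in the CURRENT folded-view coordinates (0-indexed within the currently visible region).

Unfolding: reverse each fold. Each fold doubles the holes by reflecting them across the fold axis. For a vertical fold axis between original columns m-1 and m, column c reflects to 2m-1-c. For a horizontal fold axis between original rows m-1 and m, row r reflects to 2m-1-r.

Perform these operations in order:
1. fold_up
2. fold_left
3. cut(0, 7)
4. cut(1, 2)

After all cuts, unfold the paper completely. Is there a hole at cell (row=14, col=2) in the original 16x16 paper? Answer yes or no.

Op 1 fold_up: fold axis h@8; visible region now rows[0,8) x cols[0,16) = 8x16
Op 2 fold_left: fold axis v@8; visible region now rows[0,8) x cols[0,8) = 8x8
Op 3 cut(0, 7): punch at orig (0,7); cuts so far [(0, 7)]; region rows[0,8) x cols[0,8) = 8x8
Op 4 cut(1, 2): punch at orig (1,2); cuts so far [(0, 7), (1, 2)]; region rows[0,8) x cols[0,8) = 8x8
Unfold 1 (reflect across v@8): 4 holes -> [(0, 7), (0, 8), (1, 2), (1, 13)]
Unfold 2 (reflect across h@8): 8 holes -> [(0, 7), (0, 8), (1, 2), (1, 13), (14, 2), (14, 13), (15, 7), (15, 8)]
Holes: [(0, 7), (0, 8), (1, 2), (1, 13), (14, 2), (14, 13), (15, 7), (15, 8)]

Answer: yes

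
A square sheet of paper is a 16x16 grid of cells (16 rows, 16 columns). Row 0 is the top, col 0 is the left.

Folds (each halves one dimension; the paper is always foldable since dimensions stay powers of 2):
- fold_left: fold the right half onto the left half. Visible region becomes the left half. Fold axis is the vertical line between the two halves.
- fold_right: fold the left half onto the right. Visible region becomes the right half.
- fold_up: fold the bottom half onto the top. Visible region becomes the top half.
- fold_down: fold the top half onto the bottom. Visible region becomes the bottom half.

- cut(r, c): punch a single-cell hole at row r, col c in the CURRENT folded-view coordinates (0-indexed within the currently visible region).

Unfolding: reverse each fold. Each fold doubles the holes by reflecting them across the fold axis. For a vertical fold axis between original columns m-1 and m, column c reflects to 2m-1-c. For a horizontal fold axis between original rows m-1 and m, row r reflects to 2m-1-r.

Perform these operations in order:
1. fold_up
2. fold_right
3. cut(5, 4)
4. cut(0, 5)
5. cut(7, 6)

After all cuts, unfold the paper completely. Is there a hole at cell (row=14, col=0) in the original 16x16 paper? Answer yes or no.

Answer: no

Derivation:
Op 1 fold_up: fold axis h@8; visible region now rows[0,8) x cols[0,16) = 8x16
Op 2 fold_right: fold axis v@8; visible region now rows[0,8) x cols[8,16) = 8x8
Op 3 cut(5, 4): punch at orig (5,12); cuts so far [(5, 12)]; region rows[0,8) x cols[8,16) = 8x8
Op 4 cut(0, 5): punch at orig (0,13); cuts so far [(0, 13), (5, 12)]; region rows[0,8) x cols[8,16) = 8x8
Op 5 cut(7, 6): punch at orig (7,14); cuts so far [(0, 13), (5, 12), (7, 14)]; region rows[0,8) x cols[8,16) = 8x8
Unfold 1 (reflect across v@8): 6 holes -> [(0, 2), (0, 13), (5, 3), (5, 12), (7, 1), (7, 14)]
Unfold 2 (reflect across h@8): 12 holes -> [(0, 2), (0, 13), (5, 3), (5, 12), (7, 1), (7, 14), (8, 1), (8, 14), (10, 3), (10, 12), (15, 2), (15, 13)]
Holes: [(0, 2), (0, 13), (5, 3), (5, 12), (7, 1), (7, 14), (8, 1), (8, 14), (10, 3), (10, 12), (15, 2), (15, 13)]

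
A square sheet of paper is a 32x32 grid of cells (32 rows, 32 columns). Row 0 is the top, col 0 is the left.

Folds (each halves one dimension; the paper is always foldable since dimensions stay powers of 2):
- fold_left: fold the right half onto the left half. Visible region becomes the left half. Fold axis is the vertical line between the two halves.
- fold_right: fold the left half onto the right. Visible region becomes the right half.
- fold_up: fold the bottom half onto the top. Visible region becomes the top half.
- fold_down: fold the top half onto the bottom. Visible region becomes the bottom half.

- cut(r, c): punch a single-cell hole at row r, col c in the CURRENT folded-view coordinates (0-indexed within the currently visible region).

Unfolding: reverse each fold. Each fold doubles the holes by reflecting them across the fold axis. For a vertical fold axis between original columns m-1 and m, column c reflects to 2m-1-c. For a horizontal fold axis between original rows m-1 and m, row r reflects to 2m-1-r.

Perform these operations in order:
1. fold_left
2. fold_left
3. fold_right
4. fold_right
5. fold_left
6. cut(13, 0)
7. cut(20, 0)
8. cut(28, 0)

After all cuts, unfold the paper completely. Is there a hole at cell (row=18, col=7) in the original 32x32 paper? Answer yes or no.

Answer: no

Derivation:
Op 1 fold_left: fold axis v@16; visible region now rows[0,32) x cols[0,16) = 32x16
Op 2 fold_left: fold axis v@8; visible region now rows[0,32) x cols[0,8) = 32x8
Op 3 fold_right: fold axis v@4; visible region now rows[0,32) x cols[4,8) = 32x4
Op 4 fold_right: fold axis v@6; visible region now rows[0,32) x cols[6,8) = 32x2
Op 5 fold_left: fold axis v@7; visible region now rows[0,32) x cols[6,7) = 32x1
Op 6 cut(13, 0): punch at orig (13,6); cuts so far [(13, 6)]; region rows[0,32) x cols[6,7) = 32x1
Op 7 cut(20, 0): punch at orig (20,6); cuts so far [(13, 6), (20, 6)]; region rows[0,32) x cols[6,7) = 32x1
Op 8 cut(28, 0): punch at orig (28,6); cuts so far [(13, 6), (20, 6), (28, 6)]; region rows[0,32) x cols[6,7) = 32x1
Unfold 1 (reflect across v@7): 6 holes -> [(13, 6), (13, 7), (20, 6), (20, 7), (28, 6), (28, 7)]
Unfold 2 (reflect across v@6): 12 holes -> [(13, 4), (13, 5), (13, 6), (13, 7), (20, 4), (20, 5), (20, 6), (20, 7), (28, 4), (28, 5), (28, 6), (28, 7)]
Unfold 3 (reflect across v@4): 24 holes -> [(13, 0), (13, 1), (13, 2), (13, 3), (13, 4), (13, 5), (13, 6), (13, 7), (20, 0), (20, 1), (20, 2), (20, 3), (20, 4), (20, 5), (20, 6), (20, 7), (28, 0), (28, 1), (28, 2), (28, 3), (28, 4), (28, 5), (28, 6), (28, 7)]
Unfold 4 (reflect across v@8): 48 holes -> [(13, 0), (13, 1), (13, 2), (13, 3), (13, 4), (13, 5), (13, 6), (13, 7), (13, 8), (13, 9), (13, 10), (13, 11), (13, 12), (13, 13), (13, 14), (13, 15), (20, 0), (20, 1), (20, 2), (20, 3), (20, 4), (20, 5), (20, 6), (20, 7), (20, 8), (20, 9), (20, 10), (20, 11), (20, 12), (20, 13), (20, 14), (20, 15), (28, 0), (28, 1), (28, 2), (28, 3), (28, 4), (28, 5), (28, 6), (28, 7), (28, 8), (28, 9), (28, 10), (28, 11), (28, 12), (28, 13), (28, 14), (28, 15)]
Unfold 5 (reflect across v@16): 96 holes -> [(13, 0), (13, 1), (13, 2), (13, 3), (13, 4), (13, 5), (13, 6), (13, 7), (13, 8), (13, 9), (13, 10), (13, 11), (13, 12), (13, 13), (13, 14), (13, 15), (13, 16), (13, 17), (13, 18), (13, 19), (13, 20), (13, 21), (13, 22), (13, 23), (13, 24), (13, 25), (13, 26), (13, 27), (13, 28), (13, 29), (13, 30), (13, 31), (20, 0), (20, 1), (20, 2), (20, 3), (20, 4), (20, 5), (20, 6), (20, 7), (20, 8), (20, 9), (20, 10), (20, 11), (20, 12), (20, 13), (20, 14), (20, 15), (20, 16), (20, 17), (20, 18), (20, 19), (20, 20), (20, 21), (20, 22), (20, 23), (20, 24), (20, 25), (20, 26), (20, 27), (20, 28), (20, 29), (20, 30), (20, 31), (28, 0), (28, 1), (28, 2), (28, 3), (28, 4), (28, 5), (28, 6), (28, 7), (28, 8), (28, 9), (28, 10), (28, 11), (28, 12), (28, 13), (28, 14), (28, 15), (28, 16), (28, 17), (28, 18), (28, 19), (28, 20), (28, 21), (28, 22), (28, 23), (28, 24), (28, 25), (28, 26), (28, 27), (28, 28), (28, 29), (28, 30), (28, 31)]
Holes: [(13, 0), (13, 1), (13, 2), (13, 3), (13, 4), (13, 5), (13, 6), (13, 7), (13, 8), (13, 9), (13, 10), (13, 11), (13, 12), (13, 13), (13, 14), (13, 15), (13, 16), (13, 17), (13, 18), (13, 19), (13, 20), (13, 21), (13, 22), (13, 23), (13, 24), (13, 25), (13, 26), (13, 27), (13, 28), (13, 29), (13, 30), (13, 31), (20, 0), (20, 1), (20, 2), (20, 3), (20, 4), (20, 5), (20, 6), (20, 7), (20, 8), (20, 9), (20, 10), (20, 11), (20, 12), (20, 13), (20, 14), (20, 15), (20, 16), (20, 17), (20, 18), (20, 19), (20, 20), (20, 21), (20, 22), (20, 23), (20, 24), (20, 25), (20, 26), (20, 27), (20, 28), (20, 29), (20, 30), (20, 31), (28, 0), (28, 1), (28, 2), (28, 3), (28, 4), (28, 5), (28, 6), (28, 7), (28, 8), (28, 9), (28, 10), (28, 11), (28, 12), (28, 13), (28, 14), (28, 15), (28, 16), (28, 17), (28, 18), (28, 19), (28, 20), (28, 21), (28, 22), (28, 23), (28, 24), (28, 25), (28, 26), (28, 27), (28, 28), (28, 29), (28, 30), (28, 31)]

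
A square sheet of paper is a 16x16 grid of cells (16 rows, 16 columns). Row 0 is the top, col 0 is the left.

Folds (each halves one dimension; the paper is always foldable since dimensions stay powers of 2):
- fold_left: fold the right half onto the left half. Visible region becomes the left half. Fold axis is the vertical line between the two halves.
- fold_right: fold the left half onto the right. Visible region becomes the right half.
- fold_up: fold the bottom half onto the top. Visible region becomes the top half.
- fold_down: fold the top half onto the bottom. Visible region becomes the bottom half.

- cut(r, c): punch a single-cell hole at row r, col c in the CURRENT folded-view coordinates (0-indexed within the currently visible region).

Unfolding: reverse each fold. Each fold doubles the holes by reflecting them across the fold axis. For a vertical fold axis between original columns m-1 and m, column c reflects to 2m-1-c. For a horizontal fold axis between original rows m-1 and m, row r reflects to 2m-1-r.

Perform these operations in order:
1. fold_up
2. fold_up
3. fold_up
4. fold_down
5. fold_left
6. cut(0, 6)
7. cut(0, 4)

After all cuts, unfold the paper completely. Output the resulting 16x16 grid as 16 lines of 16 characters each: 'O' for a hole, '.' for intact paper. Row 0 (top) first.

Op 1 fold_up: fold axis h@8; visible region now rows[0,8) x cols[0,16) = 8x16
Op 2 fold_up: fold axis h@4; visible region now rows[0,4) x cols[0,16) = 4x16
Op 3 fold_up: fold axis h@2; visible region now rows[0,2) x cols[0,16) = 2x16
Op 4 fold_down: fold axis h@1; visible region now rows[1,2) x cols[0,16) = 1x16
Op 5 fold_left: fold axis v@8; visible region now rows[1,2) x cols[0,8) = 1x8
Op 6 cut(0, 6): punch at orig (1,6); cuts so far [(1, 6)]; region rows[1,2) x cols[0,8) = 1x8
Op 7 cut(0, 4): punch at orig (1,4); cuts so far [(1, 4), (1, 6)]; region rows[1,2) x cols[0,8) = 1x8
Unfold 1 (reflect across v@8): 4 holes -> [(1, 4), (1, 6), (1, 9), (1, 11)]
Unfold 2 (reflect across h@1): 8 holes -> [(0, 4), (0, 6), (0, 9), (0, 11), (1, 4), (1, 6), (1, 9), (1, 11)]
Unfold 3 (reflect across h@2): 16 holes -> [(0, 4), (0, 6), (0, 9), (0, 11), (1, 4), (1, 6), (1, 9), (1, 11), (2, 4), (2, 6), (2, 9), (2, 11), (3, 4), (3, 6), (3, 9), (3, 11)]
Unfold 4 (reflect across h@4): 32 holes -> [(0, 4), (0, 6), (0, 9), (0, 11), (1, 4), (1, 6), (1, 9), (1, 11), (2, 4), (2, 6), (2, 9), (2, 11), (3, 4), (3, 6), (3, 9), (3, 11), (4, 4), (4, 6), (4, 9), (4, 11), (5, 4), (5, 6), (5, 9), (5, 11), (6, 4), (6, 6), (6, 9), (6, 11), (7, 4), (7, 6), (7, 9), (7, 11)]
Unfold 5 (reflect across h@8): 64 holes -> [(0, 4), (0, 6), (0, 9), (0, 11), (1, 4), (1, 6), (1, 9), (1, 11), (2, 4), (2, 6), (2, 9), (2, 11), (3, 4), (3, 6), (3, 9), (3, 11), (4, 4), (4, 6), (4, 9), (4, 11), (5, 4), (5, 6), (5, 9), (5, 11), (6, 4), (6, 6), (6, 9), (6, 11), (7, 4), (7, 6), (7, 9), (7, 11), (8, 4), (8, 6), (8, 9), (8, 11), (9, 4), (9, 6), (9, 9), (9, 11), (10, 4), (10, 6), (10, 9), (10, 11), (11, 4), (11, 6), (11, 9), (11, 11), (12, 4), (12, 6), (12, 9), (12, 11), (13, 4), (13, 6), (13, 9), (13, 11), (14, 4), (14, 6), (14, 9), (14, 11), (15, 4), (15, 6), (15, 9), (15, 11)]

Answer: ....O.O..O.O....
....O.O..O.O....
....O.O..O.O....
....O.O..O.O....
....O.O..O.O....
....O.O..O.O....
....O.O..O.O....
....O.O..O.O....
....O.O..O.O....
....O.O..O.O....
....O.O..O.O....
....O.O..O.O....
....O.O..O.O....
....O.O..O.O....
....O.O..O.O....
....O.O..O.O....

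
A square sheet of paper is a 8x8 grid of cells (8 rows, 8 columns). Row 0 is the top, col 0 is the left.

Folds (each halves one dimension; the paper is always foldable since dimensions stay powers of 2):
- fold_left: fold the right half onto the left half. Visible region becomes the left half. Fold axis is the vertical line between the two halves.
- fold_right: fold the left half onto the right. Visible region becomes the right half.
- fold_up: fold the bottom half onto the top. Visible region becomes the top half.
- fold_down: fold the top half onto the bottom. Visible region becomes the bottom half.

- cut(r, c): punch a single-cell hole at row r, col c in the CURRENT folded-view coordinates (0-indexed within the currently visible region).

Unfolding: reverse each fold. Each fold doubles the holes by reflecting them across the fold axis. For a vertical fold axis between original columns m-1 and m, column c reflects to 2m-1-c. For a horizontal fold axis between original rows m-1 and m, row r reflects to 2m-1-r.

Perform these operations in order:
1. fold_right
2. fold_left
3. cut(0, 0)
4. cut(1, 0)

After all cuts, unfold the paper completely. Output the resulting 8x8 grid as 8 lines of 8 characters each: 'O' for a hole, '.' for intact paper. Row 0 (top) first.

Op 1 fold_right: fold axis v@4; visible region now rows[0,8) x cols[4,8) = 8x4
Op 2 fold_left: fold axis v@6; visible region now rows[0,8) x cols[4,6) = 8x2
Op 3 cut(0, 0): punch at orig (0,4); cuts so far [(0, 4)]; region rows[0,8) x cols[4,6) = 8x2
Op 4 cut(1, 0): punch at orig (1,4); cuts so far [(0, 4), (1, 4)]; region rows[0,8) x cols[4,6) = 8x2
Unfold 1 (reflect across v@6): 4 holes -> [(0, 4), (0, 7), (1, 4), (1, 7)]
Unfold 2 (reflect across v@4): 8 holes -> [(0, 0), (0, 3), (0, 4), (0, 7), (1, 0), (1, 3), (1, 4), (1, 7)]

Answer: O..OO..O
O..OO..O
........
........
........
........
........
........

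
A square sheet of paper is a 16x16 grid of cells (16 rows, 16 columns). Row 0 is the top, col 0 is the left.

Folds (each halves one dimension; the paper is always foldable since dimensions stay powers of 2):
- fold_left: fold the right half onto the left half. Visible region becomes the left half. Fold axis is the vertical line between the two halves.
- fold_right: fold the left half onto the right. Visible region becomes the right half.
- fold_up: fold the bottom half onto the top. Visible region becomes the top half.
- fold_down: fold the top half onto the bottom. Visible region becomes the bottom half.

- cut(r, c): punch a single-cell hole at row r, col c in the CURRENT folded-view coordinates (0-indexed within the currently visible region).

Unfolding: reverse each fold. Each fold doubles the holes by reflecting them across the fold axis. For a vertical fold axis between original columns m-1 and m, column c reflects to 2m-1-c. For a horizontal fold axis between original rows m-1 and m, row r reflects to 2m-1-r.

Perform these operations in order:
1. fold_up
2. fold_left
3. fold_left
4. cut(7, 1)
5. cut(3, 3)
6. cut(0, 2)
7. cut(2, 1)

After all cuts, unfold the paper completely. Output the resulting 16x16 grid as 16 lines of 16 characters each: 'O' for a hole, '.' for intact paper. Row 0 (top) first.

Op 1 fold_up: fold axis h@8; visible region now rows[0,8) x cols[0,16) = 8x16
Op 2 fold_left: fold axis v@8; visible region now rows[0,8) x cols[0,8) = 8x8
Op 3 fold_left: fold axis v@4; visible region now rows[0,8) x cols[0,4) = 8x4
Op 4 cut(7, 1): punch at orig (7,1); cuts so far [(7, 1)]; region rows[0,8) x cols[0,4) = 8x4
Op 5 cut(3, 3): punch at orig (3,3); cuts so far [(3, 3), (7, 1)]; region rows[0,8) x cols[0,4) = 8x4
Op 6 cut(0, 2): punch at orig (0,2); cuts so far [(0, 2), (3, 3), (7, 1)]; region rows[0,8) x cols[0,4) = 8x4
Op 7 cut(2, 1): punch at orig (2,1); cuts so far [(0, 2), (2, 1), (3, 3), (7, 1)]; region rows[0,8) x cols[0,4) = 8x4
Unfold 1 (reflect across v@4): 8 holes -> [(0, 2), (0, 5), (2, 1), (2, 6), (3, 3), (3, 4), (7, 1), (7, 6)]
Unfold 2 (reflect across v@8): 16 holes -> [(0, 2), (0, 5), (0, 10), (0, 13), (2, 1), (2, 6), (2, 9), (2, 14), (3, 3), (3, 4), (3, 11), (3, 12), (7, 1), (7, 6), (7, 9), (7, 14)]
Unfold 3 (reflect across h@8): 32 holes -> [(0, 2), (0, 5), (0, 10), (0, 13), (2, 1), (2, 6), (2, 9), (2, 14), (3, 3), (3, 4), (3, 11), (3, 12), (7, 1), (7, 6), (7, 9), (7, 14), (8, 1), (8, 6), (8, 9), (8, 14), (12, 3), (12, 4), (12, 11), (12, 12), (13, 1), (13, 6), (13, 9), (13, 14), (15, 2), (15, 5), (15, 10), (15, 13)]

Answer: ..O..O....O..O..
................
.O....O..O....O.
...OO......OO...
................
................
................
.O....O..O....O.
.O....O..O....O.
................
................
................
...OO......OO...
.O....O..O....O.
................
..O..O....O..O..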